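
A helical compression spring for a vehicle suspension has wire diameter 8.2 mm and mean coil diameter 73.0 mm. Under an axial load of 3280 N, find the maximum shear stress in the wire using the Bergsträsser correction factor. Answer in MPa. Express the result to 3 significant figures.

Spring index C = D/d = 73.0/8.2 = 8.9024
K_B = (4C+2)/(4C−3) = 37.610/32.610 = 1.1533
τ₀ = 8FD/(πd³) = 8·3280·73.0/(π·8.2³) = 1.91552e+06/1732.2 = 1105.8 MPa
τ_max = K·τ₀ = 1.1533 × 1105.8 = 1275.4 MPa

1280 MPa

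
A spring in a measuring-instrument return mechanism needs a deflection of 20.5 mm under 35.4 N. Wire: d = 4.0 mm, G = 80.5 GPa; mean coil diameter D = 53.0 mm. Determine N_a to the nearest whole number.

10

Required rate k = F/δ = 35.4/20.5 = 1.7268 N/mm
N_a = Gd⁴/(8D³k) = (80.5×10³ × 4.0⁴)/(8 × 53.0³ × 1.7268)
    = 2.0608e+07 / 2.05668e+06 = 10.02 → 10 coils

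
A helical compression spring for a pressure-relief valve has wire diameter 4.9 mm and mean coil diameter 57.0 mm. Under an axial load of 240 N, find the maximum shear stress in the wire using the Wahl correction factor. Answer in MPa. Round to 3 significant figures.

Spring index C = D/d = 57.0/4.9 = 11.6327
K_W = (4C−1)/(4C−4) + 0.615/C = 45.531/42.531 + 0.0529 = 1.1234
τ₀ = 8FD/(πd³) = 8·240·57.0/(π·4.9³) = 109440/369.61 = 296.1 MPa
τ_max = K·τ₀ = 1.1234 × 296.1 = 332.64 MPa

333 MPa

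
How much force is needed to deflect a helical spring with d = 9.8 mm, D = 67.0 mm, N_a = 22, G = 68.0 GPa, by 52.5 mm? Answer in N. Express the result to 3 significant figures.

k = Gd⁴/(8D³N_a) = (68.0×10³)(9.8⁴)/(8·67.0³·22) = 11.849 N/mm
F = k·δ = 11.849 × 52.5 = 622.06 N

622 N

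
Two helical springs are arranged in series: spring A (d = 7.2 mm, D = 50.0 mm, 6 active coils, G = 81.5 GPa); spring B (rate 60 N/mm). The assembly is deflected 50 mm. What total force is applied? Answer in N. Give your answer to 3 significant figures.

k_A = Gd⁴/(8D³N_a) = (81.5×10³)(7.2⁴)/(8·50.0³·6) = 36.504 N/mm
Series: 1/k_eq = 1/36.504 + 1/60 = 0.044061; k_eq = 22.696 N/mm
F = k_eq·δ = 22.696·50 = 1134.8 N

1130 N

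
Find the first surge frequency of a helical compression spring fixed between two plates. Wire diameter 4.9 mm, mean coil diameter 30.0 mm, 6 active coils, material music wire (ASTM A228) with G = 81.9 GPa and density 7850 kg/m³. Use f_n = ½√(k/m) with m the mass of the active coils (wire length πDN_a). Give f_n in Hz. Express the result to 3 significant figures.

k = Gd⁴/(8D³N_a) = (81.9×10³)(4.9⁴)/(8·30.0³·6) = 36.43 N/mm = 36430 N/m
Wire length L = πDN_a = π·30.0·6 = 565.49 mm
m = ρ·(πd²/4)·L = 7850 × 18.857×10⁻⁶ m² × 0.56549 m = 0.083709 kg
f_n = ½√(k/m) = 0.5·√(36430/0.083709) = 0.5·√(4.352e+05) = 329.85 Hz

330 Hz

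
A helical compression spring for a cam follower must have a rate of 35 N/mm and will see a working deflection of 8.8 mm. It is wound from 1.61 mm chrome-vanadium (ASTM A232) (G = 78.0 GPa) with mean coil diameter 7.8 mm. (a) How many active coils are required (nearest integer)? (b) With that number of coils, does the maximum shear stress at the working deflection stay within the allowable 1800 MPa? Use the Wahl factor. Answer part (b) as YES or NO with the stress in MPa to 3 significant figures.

N_a = Gd⁴/(8D³k) = (78.0×10³)(1.61⁴)/(8·7.8³·35) = 3.944 → N_a = 4
Actual rate k = Gd⁴/(8D³·4) = 34.512 N/mm
Working load F = kδ = 34.512·8.8 = 303.7 N
C = 7.8/1.61 = 4.8447; K_W = (4C−1)/(4C−4)+0.615/C = 1.3220
τ_max = K_W·8FD/(πd³) = 1.3220·1445.5 = 1910.9 MPa
τ_max > 1800 MPa → exceeds allowable

(a) 4 coils; (b) NO, τ_max = 1910 MPa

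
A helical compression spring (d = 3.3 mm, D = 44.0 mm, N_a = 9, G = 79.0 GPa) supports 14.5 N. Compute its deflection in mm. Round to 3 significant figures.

9.49 mm

k = Gd⁴/(8D³N_a) = (79.0×10³)(3.3⁴)/(8·44.0³·9) = 1.5275 N/mm
δ = F/k = 14.5 / 1.5275 = 9.4924 mm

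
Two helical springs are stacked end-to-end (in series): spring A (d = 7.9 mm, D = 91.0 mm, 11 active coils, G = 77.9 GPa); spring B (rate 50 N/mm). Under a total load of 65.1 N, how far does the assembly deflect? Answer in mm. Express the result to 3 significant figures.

15.5 mm

k_A = Gd⁴/(8D³N_a) = (77.9×10³)(7.9⁴)/(8·91.0³·11) = 4.5755 N/mm
Series: 1/k_eq = 1/4.5755 + 1/50 = 0.23856; k_eq = 4.1919 N/mm
δ = F/k_eq = 65.1/4.1919 = 15.53 mm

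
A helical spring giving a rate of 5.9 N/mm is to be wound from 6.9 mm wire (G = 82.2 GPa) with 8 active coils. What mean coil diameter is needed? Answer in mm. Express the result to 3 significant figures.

D = (Gd⁴/(8N_a·k))^(1/3) = (82.2×10³·6.9⁴/(8·8·5.9))^(1/3)
  = (493442)^(1/3) = 79.0215 mm

79.0 mm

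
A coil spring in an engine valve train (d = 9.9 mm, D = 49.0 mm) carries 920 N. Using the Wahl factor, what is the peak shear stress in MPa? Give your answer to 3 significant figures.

155 MPa

Spring index C = D/d = 49.0/9.9 = 4.9495
K_W = (4C−1)/(4C−4) + 0.615/C = 18.798/15.798 + 0.1243 = 1.3142
τ₀ = 8FD/(πd³) = 8·920·49.0/(π·9.9³) = 360640/3048.3 = 118.31 MPa
τ_max = K·τ₀ = 1.3142 × 118.31 = 155.48 MPa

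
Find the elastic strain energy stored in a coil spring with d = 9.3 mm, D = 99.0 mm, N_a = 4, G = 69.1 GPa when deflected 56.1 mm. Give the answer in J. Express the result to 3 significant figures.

26.2 J

k = Gd⁴/(8D³N_a) = (69.1×10³)(9.3⁴)/(8·99.0³·4) = 16.648 N/mm
U = ½kδ² = 0.5 × 16.648 × 56.1² = 26197 N·mm = 26.197 J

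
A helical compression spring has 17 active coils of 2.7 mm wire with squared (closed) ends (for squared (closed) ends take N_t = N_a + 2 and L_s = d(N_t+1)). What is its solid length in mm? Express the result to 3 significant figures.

squared (closed) ends: N_t = N_a + 2 = 17 + 2 = 19
L_s = d·(N_t+1) = 2.7 × 20 = 54 mm

54.0 mm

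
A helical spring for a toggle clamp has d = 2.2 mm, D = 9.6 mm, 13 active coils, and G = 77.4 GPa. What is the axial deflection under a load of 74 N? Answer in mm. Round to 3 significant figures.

3.76 mm

k = Gd⁴/(8D³N_a) = (77.4×10³)(2.2⁴)/(8·9.6³·13) = 19.705 N/mm
δ = F/k = 74 / 19.705 = 3.7553 mm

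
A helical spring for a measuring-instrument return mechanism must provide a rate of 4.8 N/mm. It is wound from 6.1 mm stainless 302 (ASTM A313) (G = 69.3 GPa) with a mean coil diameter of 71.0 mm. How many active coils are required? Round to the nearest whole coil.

N_a = Gd⁴/(8D³k) = (69.3×10³ × 6.1⁴)/(8 × 71.0³ × 4.8)
    = 9.59517e+07 / 1.37438e+07 = 6.981 → 7 coils

7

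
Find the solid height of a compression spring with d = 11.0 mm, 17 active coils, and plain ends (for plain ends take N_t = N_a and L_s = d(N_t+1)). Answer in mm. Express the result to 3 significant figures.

198 mm

plain ends: N_t = N_a = 17
L_s = d·(N_t+1) = 11.0 × 18 = 198 mm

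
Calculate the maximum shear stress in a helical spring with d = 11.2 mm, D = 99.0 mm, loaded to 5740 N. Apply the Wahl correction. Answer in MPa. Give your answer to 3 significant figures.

1200 MPa

Spring index C = D/d = 99.0/11.2 = 8.8393
K_W = (4C−1)/(4C−4) + 0.615/C = 34.357/31.357 + 0.0696 = 1.1652
τ₀ = 8FD/(πd³) = 8·5740·99.0/(π·11.2³) = 4.54608e+06/4413.7 = 1030 MPa
τ_max = K·τ₀ = 1.1652 × 1030 = 1200.2 MPa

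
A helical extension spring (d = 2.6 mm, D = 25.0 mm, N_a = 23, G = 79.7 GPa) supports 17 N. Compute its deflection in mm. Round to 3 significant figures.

13.4 mm

k = Gd⁴/(8D³N_a) = (79.7×10³)(2.6⁴)/(8·25.0³·23) = 1.2668 N/mm
δ = F/k = 17 / 1.2668 = 13.419 mm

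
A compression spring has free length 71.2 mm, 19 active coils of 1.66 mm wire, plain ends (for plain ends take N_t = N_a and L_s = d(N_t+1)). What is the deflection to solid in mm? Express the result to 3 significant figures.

N_t = 19; L_s = 1.66·20 = 33.2 mm
δ_solid = L₀ − L_s = 71.2 − 33.2 = 38 mm

38.0 mm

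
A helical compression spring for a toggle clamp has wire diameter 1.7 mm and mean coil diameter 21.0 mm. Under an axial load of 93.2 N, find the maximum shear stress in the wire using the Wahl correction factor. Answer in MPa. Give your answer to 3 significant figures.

1130 MPa

Spring index C = D/d = 21.0/1.7 = 12.3529
K_W = (4C−1)/(4C−4) + 0.615/C = 48.412/45.412 + 0.0498 = 1.1158
τ₀ = 8FD/(πd³) = 8·93.2·21.0/(π·1.7³) = 15657.6/15.435 = 1014.4 MPa
τ_max = K·τ₀ = 1.1158 × 1014.4 = 1132 MPa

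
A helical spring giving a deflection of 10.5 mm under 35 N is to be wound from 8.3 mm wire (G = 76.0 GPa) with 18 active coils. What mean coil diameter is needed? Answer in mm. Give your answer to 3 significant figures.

Required rate k = F/δ = 35/10.5 = 3.3333 N/mm
D = (Gd⁴/(8N_a·k))^(1/3) = (76.0×10³·8.3⁴/(8·18·3.3333))^(1/3)
  = (751423)^(1/3) = 90.9135 mm

90.9 mm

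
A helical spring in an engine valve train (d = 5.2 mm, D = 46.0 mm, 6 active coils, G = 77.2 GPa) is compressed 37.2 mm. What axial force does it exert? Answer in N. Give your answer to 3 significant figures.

449 N

k = Gd⁴/(8D³N_a) = (77.2×10³)(5.2⁴)/(8·46.0³·6) = 12.081 N/mm
F = k·δ = 12.081 × 37.2 = 449.43 N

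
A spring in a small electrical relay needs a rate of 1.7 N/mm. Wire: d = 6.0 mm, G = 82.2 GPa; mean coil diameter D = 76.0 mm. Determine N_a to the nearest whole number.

N_a = Gd⁴/(8D³k) = (82.2×10³ × 6.0⁴)/(8 × 76.0³ × 1.7)
    = 1.06531e+08 / 5.97007e+06 = 17.84 → 18 coils

18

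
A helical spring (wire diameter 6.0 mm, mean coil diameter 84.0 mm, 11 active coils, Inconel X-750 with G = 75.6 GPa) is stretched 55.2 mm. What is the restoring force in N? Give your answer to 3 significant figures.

k = Gd⁴/(8D³N_a) = (75.6×10³)(6.0⁴)/(8·84.0³·11) = 1.8785 N/mm
F = k·δ = 1.8785 × 55.2 = 103.69 N

104 N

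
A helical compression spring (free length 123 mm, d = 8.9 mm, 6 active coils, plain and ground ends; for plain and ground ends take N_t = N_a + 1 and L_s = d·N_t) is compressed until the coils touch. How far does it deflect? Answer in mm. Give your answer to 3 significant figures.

60.7 mm

N_t = 7; L_s = 8.9·7 = 62.3 mm
δ_solid = L₀ − L_s = 123 − 62.3 = 60.7 mm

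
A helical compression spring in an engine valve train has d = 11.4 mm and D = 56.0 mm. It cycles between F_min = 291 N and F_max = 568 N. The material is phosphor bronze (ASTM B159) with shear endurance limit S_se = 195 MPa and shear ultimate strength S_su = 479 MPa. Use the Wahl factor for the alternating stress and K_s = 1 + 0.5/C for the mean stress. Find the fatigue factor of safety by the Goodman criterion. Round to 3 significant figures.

5.40

C = D/d = 56.0/11.4 = 4.9123; K_W = (4C−1)/(4C−4)+0.615/C = 1.3169; K_s = 1+0.5/C = 1.1018
F_a = (F_max−F_min)/2 = 138.5 N; F_m = (F_max+F_min)/2 = 429.5 N
τ_a = K_W·8F_aD/(πd³) = 1.3169 × 13.331 = 17.556 MPa
τ_m = K_s·8F_mD/(πd³) = 1.1018 × 41.341 = 45.548 MPa
Goodman: 1/n_f = τ_a/S_se + τ_m/S_su = 17.556/195 + 45.548/479 = 0.09003 + 0.09509 = 0.18512
n_f = 1/0.18512 = 5.402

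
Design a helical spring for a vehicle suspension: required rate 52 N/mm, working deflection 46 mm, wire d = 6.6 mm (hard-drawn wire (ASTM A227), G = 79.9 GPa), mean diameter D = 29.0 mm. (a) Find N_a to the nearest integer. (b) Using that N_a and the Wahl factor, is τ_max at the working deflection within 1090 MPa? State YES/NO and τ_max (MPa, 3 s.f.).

(a) 15 coils; (b) YES, τ_max = 833 MPa

N_a = Gd⁴/(8D³k) = (79.9×10³)(6.6⁴)/(8·29.0³·52) = 14.94 → N_a = 15
Actual rate k = Gd⁴/(8D³·15) = 51.802 N/mm
Working load F = kδ = 51.802·46 = 2382.9 N
C = 29.0/6.6 = 4.3939; K_W = (4C−1)/(4C−4)+0.615/C = 1.3609
τ_max = K_W·8FD/(πd³) = 1.3609·612.08 = 833.02 MPa
τ_max ≤ 1090 MPa → acceptable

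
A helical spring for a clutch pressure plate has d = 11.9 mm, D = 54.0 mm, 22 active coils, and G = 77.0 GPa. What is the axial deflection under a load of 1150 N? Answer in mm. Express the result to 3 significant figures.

20.6 mm

k = Gd⁴/(8D³N_a) = (77.0×10³)(11.9⁴)/(8·54.0³·22) = 55.717 N/mm
δ = F/k = 1150 / 55.717 = 20.64 mm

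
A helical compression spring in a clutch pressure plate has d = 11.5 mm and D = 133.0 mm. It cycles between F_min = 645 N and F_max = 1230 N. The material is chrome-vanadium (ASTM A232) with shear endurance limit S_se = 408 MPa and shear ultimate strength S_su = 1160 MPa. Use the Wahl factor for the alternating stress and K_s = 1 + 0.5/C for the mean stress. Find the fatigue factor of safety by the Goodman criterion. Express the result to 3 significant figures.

2.72

C = D/d = 133.0/11.5 = 11.5652; K_W = (4C−1)/(4C−4)+0.615/C = 1.1242; K_s = 1+0.5/C = 1.0432
F_a = (F_max−F_min)/2 = 292.5 N; F_m = (F_max+F_min)/2 = 937.5 N
τ_a = K_W·8F_aD/(πd³) = 1.1242 × 65.136 = 73.224 MPa
τ_m = K_s·8F_mD/(πd³) = 1.0432 × 208.77 = 217.8 MPa
Goodman: 1/n_f = τ_a/S_se + τ_m/S_su = 73.224/408 + 217.8/1160 = 0.17947 + 0.18776 = 0.36723
n_f = 1/0.36723 = 2.723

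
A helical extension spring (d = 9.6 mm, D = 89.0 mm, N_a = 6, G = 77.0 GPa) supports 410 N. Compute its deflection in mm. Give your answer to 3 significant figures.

21.2 mm

k = Gd⁴/(8D³N_a) = (77.0×10³)(9.6⁴)/(8·89.0³·6) = 19.327 N/mm
δ = F/k = 410 / 19.327 = 21.214 mm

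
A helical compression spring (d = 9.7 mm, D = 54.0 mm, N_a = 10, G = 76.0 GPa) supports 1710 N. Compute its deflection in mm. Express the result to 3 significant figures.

32.0 mm

k = Gd⁴/(8D³N_a) = (76.0×10³)(9.7⁴)/(8·54.0³·10) = 53.411 N/mm
δ = F/k = 1710 / 53.411 = 32.016 mm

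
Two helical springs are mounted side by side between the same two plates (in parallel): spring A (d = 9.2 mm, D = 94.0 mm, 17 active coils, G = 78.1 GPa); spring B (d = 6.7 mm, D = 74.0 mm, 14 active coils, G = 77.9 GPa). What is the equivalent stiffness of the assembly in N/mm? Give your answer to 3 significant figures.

k_A = Gd⁴/(8D³N_a) = (78.1×10³)(9.2⁴)/(8·94.0³·17) = 4.9531 N/mm
k_B = Gd⁴/(8D³N_a) = (77.9×10³)(6.7⁴)/(8·74.0³·14) = 3.4588 N/mm
Parallel: k_eq = 4.9531 + 3.4588 = 8.4119 N/mm

8.41 N/mm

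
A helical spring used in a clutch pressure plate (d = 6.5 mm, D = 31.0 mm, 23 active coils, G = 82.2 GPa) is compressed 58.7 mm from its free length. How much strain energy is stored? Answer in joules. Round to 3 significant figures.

k = Gd⁴/(8D³N_a) = (82.2×10³)(6.5⁴)/(8·31.0³·23) = 26.768 N/mm
U = ½kδ² = 0.5 × 26.768 × 58.7² = 46118 N·mm = 46.118 J

46.1 J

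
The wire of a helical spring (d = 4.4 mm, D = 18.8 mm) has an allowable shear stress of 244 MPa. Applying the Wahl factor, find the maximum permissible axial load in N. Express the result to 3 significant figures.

C = D/d = 18.8/4.4 = 4.2727
K_W = (4C−1)/(4C−4) + 0.615/C = 16.091/13.091 + 0.1439 = 1.3731
τ_max = K·8FD/(πd³) → F_max = τ_allow·πd³/(8DK)
F_max = 244·π·4.4³/(8·18.8·1.3731) = 65298/206.51 = 316.19 N

316 N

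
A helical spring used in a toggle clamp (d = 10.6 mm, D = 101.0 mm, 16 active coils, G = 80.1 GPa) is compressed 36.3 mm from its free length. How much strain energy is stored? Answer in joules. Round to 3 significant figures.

k = Gd⁴/(8D³N_a) = (80.1×10³)(10.6⁴)/(8·101.0³·16) = 7.668 N/mm
U = ½kδ² = 0.5 × 7.668 × 36.3² = 5052 N·mm = 5.052 J

5.05 J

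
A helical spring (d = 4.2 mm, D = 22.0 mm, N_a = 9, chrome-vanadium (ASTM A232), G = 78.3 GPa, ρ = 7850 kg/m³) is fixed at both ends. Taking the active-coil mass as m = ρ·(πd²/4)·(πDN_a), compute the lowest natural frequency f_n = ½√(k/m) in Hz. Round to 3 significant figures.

343 Hz

k = Gd⁴/(8D³N_a) = (78.3×10³)(4.2⁴)/(8·22.0³·9) = 31.78 N/mm = 31780 N/m
Wire length L = πDN_a = π·22.0·9 = 622.04 mm
m = ρ·(πd²/4)·L = 7850 × 13.854×10⁻⁶ m² × 0.62204 m = 0.067651 kg
f_n = ½√(k/m) = 0.5·√(31780/0.067651) = 0.5·√(4.6977e+05) = 342.7 Hz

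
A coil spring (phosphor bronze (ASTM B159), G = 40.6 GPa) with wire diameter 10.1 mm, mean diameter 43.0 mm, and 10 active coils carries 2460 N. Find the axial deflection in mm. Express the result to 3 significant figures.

37.0 mm

k = Gd⁴/(8D³N_a) = (40.6×10³)(10.1⁴)/(8·43.0³·10) = 66.423 N/mm
δ = F/k = 2460 / 66.423 = 37.036 mm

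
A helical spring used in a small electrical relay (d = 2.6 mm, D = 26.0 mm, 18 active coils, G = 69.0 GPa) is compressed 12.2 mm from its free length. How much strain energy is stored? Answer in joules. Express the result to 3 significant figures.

k = Gd⁴/(8D³N_a) = (69.0×10³)(2.6⁴)/(8·26.0³·18) = 1.2458 N/mm
U = ½kδ² = 0.5 × 1.2458 × 12.2² = 92.715 N·mm = 0.092715 J

0.0927 J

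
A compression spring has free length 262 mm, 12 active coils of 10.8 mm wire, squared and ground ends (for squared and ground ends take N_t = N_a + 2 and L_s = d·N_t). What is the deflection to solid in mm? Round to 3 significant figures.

111 mm

N_t = 14; L_s = 10.8·14 = 151.2 mm
δ_solid = L₀ − L_s = 262 − 151.2 = 110.8 mm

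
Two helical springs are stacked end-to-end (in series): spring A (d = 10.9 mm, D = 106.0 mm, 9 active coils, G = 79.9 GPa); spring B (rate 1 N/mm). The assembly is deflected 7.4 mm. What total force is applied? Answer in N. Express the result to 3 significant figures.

k_A = Gd⁴/(8D³N_a) = (79.9×10³)(10.9⁴)/(8·106.0³·9) = 13.152 N/mm
Series: 1/k_eq = 1/13.152 + 1/1 = 1.076; k_eq = 0.92934 N/mm
F = k_eq·δ = 0.92934·7.4 = 6.8771 N

6.88 N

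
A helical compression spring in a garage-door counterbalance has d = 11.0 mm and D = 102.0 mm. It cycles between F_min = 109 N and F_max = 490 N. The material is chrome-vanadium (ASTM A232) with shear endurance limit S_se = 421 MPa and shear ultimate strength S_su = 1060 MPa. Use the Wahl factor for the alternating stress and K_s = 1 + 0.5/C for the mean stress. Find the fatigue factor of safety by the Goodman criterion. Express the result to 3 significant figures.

C = D/d = 102.0/11.0 = 9.2727; K_W = (4C−1)/(4C−4)+0.615/C = 1.1570; K_s = 1+0.5/C = 1.0539
F_a = (F_max−F_min)/2 = 190.5 N; F_m = (F_max+F_min)/2 = 299.5 N
τ_a = K_W·8F_aD/(πd³) = 1.1570 × 37.176 = 43.011 MPa
τ_m = K_s·8F_mD/(πd³) = 1.0539 × 58.447 = 61.598 MPa
Goodman: 1/n_f = τ_a/S_se + τ_m/S_su = 43.011/421 + 61.598/1060 = 0.10216 + 0.05811 = 0.16028
n_f = 1/0.16028 = 6.239

6.24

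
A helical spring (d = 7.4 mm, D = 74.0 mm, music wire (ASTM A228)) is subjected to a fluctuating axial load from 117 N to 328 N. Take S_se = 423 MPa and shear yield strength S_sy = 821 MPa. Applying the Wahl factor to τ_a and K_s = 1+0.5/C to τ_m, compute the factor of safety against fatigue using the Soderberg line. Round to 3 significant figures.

C = D/d = 74.0/7.4 = 10.0000; K_W = (4C−1)/(4C−4)+0.615/C = 1.1448; K_s = 1+0.5/C = 1.0500
F_a = (F_max−F_min)/2 = 105.5 N; F_m = (F_max+F_min)/2 = 222.5 N
τ_a = K_W·8F_aD/(πd³) = 1.1448 × 49.06 = 56.166 MPa
τ_m = K_s·8F_mD/(πd³) = 1.0500 × 103.47 = 108.64 MPa
Soderberg: 1/n_f = τ_a/S_se + τ_m/S_sy = 56.166/423 + 108.64/821 = 0.13278 + 0.13233 = 0.26511
n_f = 1/0.26511 = 3.772

3.77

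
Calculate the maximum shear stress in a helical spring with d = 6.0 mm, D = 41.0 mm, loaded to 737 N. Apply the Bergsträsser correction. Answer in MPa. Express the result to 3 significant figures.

429 MPa

Spring index C = D/d = 41.0/6.0 = 6.8333
K_B = (4C+2)/(4C−3) = 29.333/24.333 = 1.2055
τ₀ = 8FD/(πd³) = 8·737·41.0/(π·6.0³) = 241736/678.58 = 356.24 MPa
τ_max = K·τ₀ = 1.2055 × 356.24 = 429.44 MPa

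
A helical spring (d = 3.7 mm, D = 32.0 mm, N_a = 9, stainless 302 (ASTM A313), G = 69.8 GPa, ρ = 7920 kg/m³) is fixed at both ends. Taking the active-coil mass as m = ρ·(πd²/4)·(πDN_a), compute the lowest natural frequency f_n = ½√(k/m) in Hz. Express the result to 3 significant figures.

134 Hz

k = Gd⁴/(8D³N_a) = (69.8×10³)(3.7⁴)/(8·32.0³·9) = 5.5447 N/mm = 5544.7 N/m
Wire length L = πDN_a = π·32.0·9 = 904.78 mm
m = ρ·(πd²/4)·L = 7920 × 10.752×10⁻⁶ m² × 0.90478 m = 0.077048 kg
f_n = ½√(k/m) = 0.5·√(5544.7/0.077048) = 0.5·√(71965) = 134.13 Hz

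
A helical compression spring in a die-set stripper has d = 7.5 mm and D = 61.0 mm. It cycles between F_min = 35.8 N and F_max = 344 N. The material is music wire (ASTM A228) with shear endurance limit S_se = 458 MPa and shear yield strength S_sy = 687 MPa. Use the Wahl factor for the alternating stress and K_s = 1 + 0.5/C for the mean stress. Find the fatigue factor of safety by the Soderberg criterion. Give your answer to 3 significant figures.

3.93

C = D/d = 61.0/7.5 = 8.1333; K_W = (4C−1)/(4C−4)+0.615/C = 1.1808; K_s = 1+0.5/C = 1.0615
F_a = (F_max−F_min)/2 = 154.1 N; F_m = (F_max+F_min)/2 = 189.9 N
τ_a = K_W·8F_aD/(πd³) = 1.1808 × 56.74 = 66.996 MPa
τ_m = K_s·8F_mD/(πd³) = 1.0615 × 69.922 = 74.22 MPa
Soderberg: 1/n_f = τ_a/S_se + τ_m/S_sy = 66.996/458 + 74.22/687 = 0.14628 + 0.10803 = 0.25431
n_f = 1/0.25431 = 3.932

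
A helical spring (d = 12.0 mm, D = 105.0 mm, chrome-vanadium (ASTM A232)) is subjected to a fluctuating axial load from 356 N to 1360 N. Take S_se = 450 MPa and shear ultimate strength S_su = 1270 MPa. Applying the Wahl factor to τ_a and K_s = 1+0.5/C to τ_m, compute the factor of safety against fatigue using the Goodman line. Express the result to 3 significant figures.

3.21

C = D/d = 105.0/12.0 = 8.7500; K_W = (4C−1)/(4C−4)+0.615/C = 1.1671; K_s = 1+0.5/C = 1.0571
F_a = (F_max−F_min)/2 = 502 N; F_m = (F_max+F_min)/2 = 858 N
τ_a = K_W·8F_aD/(πd³) = 1.1671 × 77.676 = 90.653 MPa
τ_m = K_s·8F_mD/(πd³) = 1.0571 × 132.76 = 140.35 MPa
Goodman: 1/n_f = τ_a/S_se + τ_m/S_su = 90.653/450 + 140.35/1270 = 0.20145 + 0.11051 = 0.31196
n_f = 1/0.31196 = 3.206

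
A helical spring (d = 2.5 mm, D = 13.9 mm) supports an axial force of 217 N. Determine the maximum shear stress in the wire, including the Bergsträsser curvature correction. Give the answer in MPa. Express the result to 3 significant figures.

Spring index C = D/d = 13.9/2.5 = 5.5600
K_B = (4C+2)/(4C−3) = 24.240/19.240 = 1.2599
τ₀ = 8FD/(πd³) = 8·217·13.9/(π·2.5³) = 24130.4/49.087 = 491.58 MPa
τ_max = K·τ₀ = 1.2599 × 491.58 = 619.33 MPa

619 MPa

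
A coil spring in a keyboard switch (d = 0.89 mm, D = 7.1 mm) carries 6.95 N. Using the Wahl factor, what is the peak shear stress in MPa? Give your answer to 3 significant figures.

211 MPa

Spring index C = D/d = 7.1/0.89 = 7.9775
K_W = (4C−1)/(4C−4) + 0.615/C = 30.910/27.910 + 0.0771 = 1.1846
τ₀ = 8FD/(πd³) = 8·6.95·7.1/(π·0.89³) = 394.76/2.2147 = 178.24 MPa
τ_max = K·τ₀ = 1.1846 × 178.24 = 211.14 MPa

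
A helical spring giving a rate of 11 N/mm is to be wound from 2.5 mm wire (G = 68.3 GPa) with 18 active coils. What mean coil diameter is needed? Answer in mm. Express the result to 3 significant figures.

D = (Gd⁴/(8N_a·k))^(1/3) = (68.3×10³·2.5⁴/(8·18·11))^(1/3)
  = (1684.32)^(1/3) = 11.8980 mm

11.9 mm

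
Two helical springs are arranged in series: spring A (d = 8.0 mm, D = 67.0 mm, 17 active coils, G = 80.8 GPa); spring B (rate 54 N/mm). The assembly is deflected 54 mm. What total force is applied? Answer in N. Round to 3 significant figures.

380 N

k_A = Gd⁴/(8D³N_a) = (80.8×10³)(8.0⁴)/(8·67.0³·17) = 8.0911 N/mm
Series: 1/k_eq = 1/8.0911 + 1/54 = 0.14211; k_eq = 7.0368 N/mm
F = k_eq·δ = 7.0368·54 = 379.98 N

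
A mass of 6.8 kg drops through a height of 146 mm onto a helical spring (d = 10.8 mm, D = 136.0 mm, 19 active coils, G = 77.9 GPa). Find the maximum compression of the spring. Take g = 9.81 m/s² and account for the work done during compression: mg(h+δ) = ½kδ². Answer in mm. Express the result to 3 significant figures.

k = Gd⁴/(8D³N_a) = (77.9×10³)(10.8⁴)/(8·136.0³·19) = 2.7719 N/mm
W = mg = 6.8 × 9.81 = 66.708 N
½kδ² − Wδ − Wh = 0 → δ = (W + √(W² + 2kWh))/k
δ = (66.708 + √(4450 + 53992.4))/2.7719 = (66.708 + 241.75)/2.7719 = 111.28 mm

111 mm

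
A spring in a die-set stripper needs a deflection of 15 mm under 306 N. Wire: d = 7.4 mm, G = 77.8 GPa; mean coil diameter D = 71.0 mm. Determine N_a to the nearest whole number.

4

Required rate k = F/δ = 306/15 = 20.4 N/mm
N_a = Gd⁴/(8D³k) = (77.8×10³ × 7.4⁴)/(8 × 71.0³ × 20.4)
    = 2.33296e+08 / 5.84111e+07 = 3.994 → 4 coils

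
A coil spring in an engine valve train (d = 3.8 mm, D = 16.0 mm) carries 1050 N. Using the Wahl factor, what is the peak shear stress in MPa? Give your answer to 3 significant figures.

Spring index C = D/d = 16.0/3.8 = 4.2105
K_W = (4C−1)/(4C−4) + 0.615/C = 15.842/12.842 + 0.1461 = 1.3797
τ₀ = 8FD/(πd³) = 8·1050·16.0/(π·3.8³) = 134400/172.39 = 779.65 MPa
τ_max = K·τ₀ = 1.3797 × 779.65 = 1075.7 MPa

1080 MPa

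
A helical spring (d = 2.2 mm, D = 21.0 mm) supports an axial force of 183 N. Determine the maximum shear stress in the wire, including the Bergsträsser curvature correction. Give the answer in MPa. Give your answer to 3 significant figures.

1050 MPa

Spring index C = D/d = 21.0/2.2 = 9.5455
K_B = (4C+2)/(4C−3) = 40.182/35.182 = 1.1421
τ₀ = 8FD/(πd³) = 8·183·21.0/(π·2.2³) = 30744/33.452 = 919.06 MPa
τ_max = K·τ₀ = 1.1421 × 919.06 = 1049.7 MPa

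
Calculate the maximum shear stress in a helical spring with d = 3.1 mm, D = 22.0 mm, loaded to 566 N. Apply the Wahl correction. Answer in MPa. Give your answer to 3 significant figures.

1290 MPa

Spring index C = D/d = 22.0/3.1 = 7.0968
K_W = (4C−1)/(4C−4) + 0.615/C = 27.387/24.387 + 0.0867 = 1.2097
τ₀ = 8FD/(πd³) = 8·566·22.0/(π·3.1³) = 99616/93.591 = 1064.4 MPa
τ_max = K·τ₀ = 1.2097 × 1064.4 = 1287.5 MPa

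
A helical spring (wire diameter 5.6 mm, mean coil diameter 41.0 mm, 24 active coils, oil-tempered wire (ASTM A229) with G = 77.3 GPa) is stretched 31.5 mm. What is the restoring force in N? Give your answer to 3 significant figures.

181 N

k = Gd⁴/(8D³N_a) = (77.3×10³)(5.6⁴)/(8·41.0³·24) = 5.7449 N/mm
F = k·δ = 5.7449 × 31.5 = 180.96 N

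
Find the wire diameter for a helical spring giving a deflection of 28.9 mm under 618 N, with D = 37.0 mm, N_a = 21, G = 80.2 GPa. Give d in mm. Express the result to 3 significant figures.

Required rate k = F/δ = 618/28.9 = 21.384 N/mm
d = (8D³N_a·k / G)^(1/4) = (8·37.0³·21·21.384 / (80.2×10³))^0.25
  = (2269)^0.25 = 6.9017 mm

6.90 mm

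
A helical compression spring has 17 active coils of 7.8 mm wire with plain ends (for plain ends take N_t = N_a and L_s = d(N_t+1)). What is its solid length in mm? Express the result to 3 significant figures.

plain ends: N_t = N_a = 17
L_s = d·(N_t+1) = 7.8 × 18 = 140.4 mm

140 mm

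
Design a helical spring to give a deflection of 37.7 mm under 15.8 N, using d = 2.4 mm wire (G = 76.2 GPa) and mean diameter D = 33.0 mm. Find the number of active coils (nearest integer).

Required rate k = F/δ = 15.8/37.7 = 0.4191 N/mm
N_a = Gd⁴/(8D³k) = (76.2×10³ × 2.4⁴)/(8 × 33.0³ × 0.4191)
    = 2.52813e+06 / 120489 = 20.98 → 21 coils

21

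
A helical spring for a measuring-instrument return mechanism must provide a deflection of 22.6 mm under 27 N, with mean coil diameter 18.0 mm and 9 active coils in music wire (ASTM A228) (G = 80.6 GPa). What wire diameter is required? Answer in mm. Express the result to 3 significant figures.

1.58 mm

Required rate k = F/δ = 27/22.6 = 1.1947 N/mm
d = (8D³N_a·k / G)^(1/4) = (8·18.0³·9·1.1947 / (80.6×10³))^0.25
  = (6.224)^0.25 = 1.5795 mm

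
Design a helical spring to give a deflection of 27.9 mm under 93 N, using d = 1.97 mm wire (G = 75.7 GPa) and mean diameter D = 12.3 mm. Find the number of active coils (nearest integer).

23

Required rate k = F/δ = 93/27.9 = 3.3333 N/mm
N_a = Gd⁴/(8D³k) = (75.7×10³ × 1.97⁴)/(8 × 12.3³ × 3.3333)
    = 1.14015e+06 / 49623.1 = 22.98 → 23 coils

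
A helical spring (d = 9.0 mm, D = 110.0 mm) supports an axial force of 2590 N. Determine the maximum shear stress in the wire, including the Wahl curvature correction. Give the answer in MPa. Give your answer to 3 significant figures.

1110 MPa

Spring index C = D/d = 110.0/9.0 = 12.2222
K_W = (4C−1)/(4C−4) + 0.615/C = 47.889/44.889 + 0.0503 = 1.1171
τ₀ = 8FD/(πd³) = 8·2590·110.0/(π·9.0³) = 2.2792e+06/2290.2 = 995.19 MPa
τ_max = K·τ₀ = 1.1171 × 995.19 = 1111.8 MPa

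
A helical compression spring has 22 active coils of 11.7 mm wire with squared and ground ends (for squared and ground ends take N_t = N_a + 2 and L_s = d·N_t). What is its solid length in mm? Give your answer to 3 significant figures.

281 mm

squared and ground ends: N_t = N_a + 2 = 22 + 2 = 24
L_s = d·N_t = 11.7 × 24 = 280.8 mm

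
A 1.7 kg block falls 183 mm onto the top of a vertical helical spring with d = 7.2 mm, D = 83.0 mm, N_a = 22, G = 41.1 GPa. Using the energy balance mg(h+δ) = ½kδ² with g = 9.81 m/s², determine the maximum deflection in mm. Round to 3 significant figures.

91.3 mm

k = Gd⁴/(8D³N_a) = (41.1×10³)(7.2⁴)/(8·83.0³·22) = 1.0976 N/mm
W = mg = 1.7 × 9.81 = 16.677 N
½kδ² − Wδ − Wh = 0 → δ = (W + √(W² + 2kWh))/k
δ = (16.677 + √(278.12 + 6699.21))/1.0976 = (16.677 + 83.53)/1.0976 = 91.301 mm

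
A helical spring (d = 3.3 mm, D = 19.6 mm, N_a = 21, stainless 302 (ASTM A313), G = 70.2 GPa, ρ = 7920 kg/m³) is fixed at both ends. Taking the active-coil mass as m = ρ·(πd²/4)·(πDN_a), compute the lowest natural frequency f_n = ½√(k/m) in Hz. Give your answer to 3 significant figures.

137 Hz

k = Gd⁴/(8D³N_a) = (70.2×10³)(3.3⁴)/(8·19.6³·21) = 6.5814 N/mm = 6581.4 N/m
Wire length L = πDN_a = π·19.6·21 = 1293.1 mm
m = ρ·(πd²/4)·L = 7920 × 8.553×10⁻⁶ m² × 1.2931 m = 0.087593 kg
f_n = ½√(k/m) = 0.5·√(6581.4/0.087593) = 0.5·√(75136) = 137.05 Hz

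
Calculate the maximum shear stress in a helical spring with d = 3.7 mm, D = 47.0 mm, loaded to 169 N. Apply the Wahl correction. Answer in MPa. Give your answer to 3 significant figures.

Spring index C = D/d = 47.0/3.7 = 12.7027
K_W = (4C−1)/(4C−4) + 0.615/C = 49.811/46.811 + 0.0484 = 1.1125
τ₀ = 8FD/(πd³) = 8·169·47.0/(π·3.7³) = 63544/159.13 = 399.32 MPa
τ_max = K·τ₀ = 1.1125 × 399.32 = 444.24 MPa

444 MPa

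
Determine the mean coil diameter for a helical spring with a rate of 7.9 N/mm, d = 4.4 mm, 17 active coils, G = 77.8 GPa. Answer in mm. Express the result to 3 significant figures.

30.1 mm

D = (Gd⁴/(8N_a·k))^(1/3) = (77.8×10³·4.4⁴/(8·17·7.9))^(1/3)
  = (27140.9)^(1/3) = 30.0521 mm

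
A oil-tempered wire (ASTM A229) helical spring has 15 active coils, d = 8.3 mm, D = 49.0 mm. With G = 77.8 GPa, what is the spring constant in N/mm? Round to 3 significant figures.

26.2 N/mm

k = Gd⁴/(8D³N_a) = (77.8×10³ × 8.3⁴) / (8 × 49.0³ × 15)
  = 3.69226e+08 / 1.41179e+07 = 26.153 N/mm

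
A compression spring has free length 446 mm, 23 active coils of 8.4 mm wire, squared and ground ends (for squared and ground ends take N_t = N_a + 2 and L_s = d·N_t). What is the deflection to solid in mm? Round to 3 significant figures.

N_t = 25; L_s = 8.4·25 = 210 mm
δ_solid = L₀ − L_s = 446 − 210 = 236 mm

236 mm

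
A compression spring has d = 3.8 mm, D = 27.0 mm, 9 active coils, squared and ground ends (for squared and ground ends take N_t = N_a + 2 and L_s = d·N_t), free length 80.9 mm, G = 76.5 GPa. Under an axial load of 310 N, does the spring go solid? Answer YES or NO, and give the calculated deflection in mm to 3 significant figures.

NO, δ = 27.5 mm

k = Gd⁴/(8D³N_a) = (76.5×10³)(3.8⁴)/(8·27.0³·9) = 11.256 N/mm
N_t = 11; L_s = 3.8·11 = 41.8 mm; δ_solid = L₀ − L_s = 80.9 − 41.8 = 39.1 mm
δ = F/k = 310/11.256 = 27.542 mm
δ < δ_solid → spring does not go solid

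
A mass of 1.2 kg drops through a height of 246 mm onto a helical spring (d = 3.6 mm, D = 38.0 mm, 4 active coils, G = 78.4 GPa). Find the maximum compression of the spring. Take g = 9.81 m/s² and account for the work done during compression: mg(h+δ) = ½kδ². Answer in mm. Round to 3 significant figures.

k = Gd⁴/(8D³N_a) = (78.4×10³)(3.6⁴)/(8·38.0³·4) = 7.4994 N/mm
W = mg = 1.2 × 9.81 = 11.772 N
½kδ² − Wδ − Wh = 0 → δ = (W + √(W² + 2kWh))/k
δ = (11.772 + √(138.58 + 43435.1))/7.4994 = (11.772 + 208.74)/7.4994 = 29.404 mm

29.4 mm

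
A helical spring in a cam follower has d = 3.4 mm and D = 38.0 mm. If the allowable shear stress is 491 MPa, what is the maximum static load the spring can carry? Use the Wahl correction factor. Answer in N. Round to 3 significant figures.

C = D/d = 38.0/3.4 = 11.1765
K_W = (4C−1)/(4C−4) + 0.615/C = 43.706/40.706 + 0.0550 = 1.1287
τ_max = K·8FD/(πd³) → F_max = τ_allow·πd³/(8DK)
F_max = 491·π·3.4³/(8·38.0·1.1287) = 60627/343.13 = 176.69 N

177 N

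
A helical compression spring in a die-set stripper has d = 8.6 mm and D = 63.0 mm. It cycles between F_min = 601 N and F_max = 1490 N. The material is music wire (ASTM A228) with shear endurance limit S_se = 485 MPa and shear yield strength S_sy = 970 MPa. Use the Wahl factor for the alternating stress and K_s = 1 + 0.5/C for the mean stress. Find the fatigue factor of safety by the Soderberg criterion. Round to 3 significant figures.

1.76

C = D/d = 63.0/8.6 = 7.3256; K_W = (4C−1)/(4C−4)+0.615/C = 1.2025; K_s = 1+0.5/C = 1.0683
F_a = (F_max−F_min)/2 = 444.5 N; F_m = (F_max+F_min)/2 = 1045.5 N
τ_a = K_W·8F_aD/(πd³) = 1.2025 × 112.11 = 134.82 MPa
τ_m = K_s·8F_mD/(πd³) = 1.0683 × 263.7 = 281.7 MPa
Soderberg: 1/n_f = τ_a/S_se + τ_m/S_sy = 134.82/485 + 281.7/970 = 0.27798 + 0.29041 = 0.56839
n_f = 1/0.56839 = 1.759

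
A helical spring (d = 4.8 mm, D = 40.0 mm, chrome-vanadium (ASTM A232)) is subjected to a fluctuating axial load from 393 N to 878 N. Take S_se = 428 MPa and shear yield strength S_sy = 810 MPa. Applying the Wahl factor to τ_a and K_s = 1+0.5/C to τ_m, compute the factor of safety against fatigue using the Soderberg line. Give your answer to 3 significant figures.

0.725

C = D/d = 40.0/4.8 = 8.3333; K_W = (4C−1)/(4C−4)+0.615/C = 1.1761; K_s = 1+0.5/C = 1.0600
F_a = (F_max−F_min)/2 = 242.5 N; F_m = (F_max+F_min)/2 = 635.5 N
τ_a = K_W·8F_aD/(πd³) = 1.1761 × 223.35 = 262.68 MPa
τ_m = K_s·8F_mD/(πd³) = 1.0600 × 585.32 = 620.44 MPa
Soderberg: 1/n_f = τ_a/S_se + τ_m/S_sy = 262.68/428 + 620.44/810 = 0.61373 + 0.76597 = 1.3797
n_f = 1/1.3797 = 0.7248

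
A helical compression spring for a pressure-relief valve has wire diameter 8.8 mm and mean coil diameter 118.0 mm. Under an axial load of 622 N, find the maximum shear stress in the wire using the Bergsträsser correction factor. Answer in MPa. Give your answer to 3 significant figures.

Spring index C = D/d = 118.0/8.8 = 13.4091
K_B = (4C+2)/(4C−3) = 55.636/50.636 = 1.0987
τ₀ = 8FD/(πd³) = 8·622·118.0/(π·8.8³) = 587168/2140.9 = 274.26 MPa
τ_max = K·τ₀ = 1.0987 × 274.26 = 301.34 MPa

301 MPa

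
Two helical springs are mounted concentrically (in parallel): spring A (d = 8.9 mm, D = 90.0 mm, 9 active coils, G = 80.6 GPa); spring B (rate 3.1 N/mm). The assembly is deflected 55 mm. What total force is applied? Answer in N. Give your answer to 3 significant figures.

k_A = Gd⁴/(8D³N_a) = (80.6×10³)(8.9⁴)/(8·90.0³·9) = 9.6346 N/mm
Parallel: k_eq = 9.6346 + 3.1 = 12.735 N/mm
F = k_eq·δ = 12.735·55 = 700.4 N

700 N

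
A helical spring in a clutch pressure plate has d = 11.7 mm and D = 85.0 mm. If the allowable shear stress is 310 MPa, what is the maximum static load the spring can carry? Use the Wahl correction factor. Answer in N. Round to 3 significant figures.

C = D/d = 85.0/11.7 = 7.2650
K_W = (4C−1)/(4C−4) + 0.615/C = 28.060/25.060 + 0.0847 = 1.2044
τ_max = K·8FD/(πd³) → F_max = τ_allow·πd³/(8DK)
F_max = 310·π·11.7³/(8·85.0·1.2044) = 1.5598e+06/818.97 = 1904.6 N

1900 N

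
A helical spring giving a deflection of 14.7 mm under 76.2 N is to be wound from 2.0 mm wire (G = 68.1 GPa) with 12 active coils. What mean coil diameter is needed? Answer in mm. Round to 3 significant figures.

Required rate k = F/δ = 76.2/14.7 = 5.1837 N/mm
D = (Gd⁴/(8N_a·k))^(1/3) = (68.1×10³·2.0⁴/(8·12·5.1837))^(1/3)
  = (2189.57)^(1/3) = 12.9853 mm

13.0 mm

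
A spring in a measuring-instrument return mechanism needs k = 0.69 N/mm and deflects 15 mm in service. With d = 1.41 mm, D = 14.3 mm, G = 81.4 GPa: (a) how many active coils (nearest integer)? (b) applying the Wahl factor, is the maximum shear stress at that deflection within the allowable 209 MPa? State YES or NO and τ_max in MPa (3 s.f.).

N_a = Gd⁴/(8D³k) = (81.4×10³)(1.41⁴)/(8·14.3³·0.69) = 19.93 → N_a = 20
Actual rate k = Gd⁴/(8D³·20) = 0.68766 N/mm
Working load F = kδ = 0.68766·15 = 10.315 N
C = 14.3/1.41 = 10.1418; K_W = (4C−1)/(4C−4)+0.615/C = 1.1427
τ_max = K_W·8FD/(πd³) = 1.1427·133.99 = 153.11 MPa
τ_max ≤ 209 MPa → acceptable

(a) 20 coils; (b) YES, τ_max = 153 MPa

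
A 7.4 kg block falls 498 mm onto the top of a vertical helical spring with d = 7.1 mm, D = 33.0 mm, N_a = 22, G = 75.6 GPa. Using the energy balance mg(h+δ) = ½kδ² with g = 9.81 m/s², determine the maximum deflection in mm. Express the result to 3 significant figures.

51.2 mm

k = Gd⁴/(8D³N_a) = (75.6×10³)(7.1⁴)/(8·33.0³·22) = 30.374 N/mm
W = mg = 7.4 × 9.81 = 72.594 N
½kδ² − Wδ − Wh = 0 → δ = (W + √(W² + 2kWh))/k
δ = (72.594 + √(5269.9 + 2.19614e+06))/30.374 = (72.594 + 1483.7)/30.374 = 51.238 mm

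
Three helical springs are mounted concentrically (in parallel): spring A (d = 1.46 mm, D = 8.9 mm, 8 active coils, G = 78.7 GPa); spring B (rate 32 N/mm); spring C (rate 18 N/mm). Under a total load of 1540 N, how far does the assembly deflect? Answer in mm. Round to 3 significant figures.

26.6 mm

k_A = Gd⁴/(8D³N_a) = (78.7×10³)(1.46⁴)/(8·8.9³·8) = 7.9257 N/mm
Parallel: k_eq = 7.9257 + 32 + 18 = 57.926 N/mm
δ = F/k_eq = 1540/57.926 = 26.586 mm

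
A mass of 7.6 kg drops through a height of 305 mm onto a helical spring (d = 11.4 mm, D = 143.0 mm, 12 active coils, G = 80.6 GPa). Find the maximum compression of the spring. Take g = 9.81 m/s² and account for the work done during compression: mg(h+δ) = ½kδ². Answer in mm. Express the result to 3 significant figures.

113 mm

k = Gd⁴/(8D³N_a) = (80.6×10³)(11.4⁴)/(8·143.0³·12) = 4.8493 N/mm
W = mg = 7.6 × 9.81 = 74.556 N
½kδ² − Wδ − Wh = 0 → δ = (W + √(W² + 2kWh))/k
δ = (74.556 + √(5558.6 + 220540))/4.8493 = (74.556 + 475.5)/4.8493 = 113.43 mm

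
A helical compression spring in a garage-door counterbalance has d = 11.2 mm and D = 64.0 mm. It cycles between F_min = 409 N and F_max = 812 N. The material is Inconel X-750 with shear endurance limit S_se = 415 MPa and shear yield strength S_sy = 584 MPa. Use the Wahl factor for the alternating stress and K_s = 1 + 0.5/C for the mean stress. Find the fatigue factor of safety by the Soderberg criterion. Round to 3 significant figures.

4.92

C = D/d = 64.0/11.2 = 5.7143; K_W = (4C−1)/(4C−4)+0.615/C = 1.2667; K_s = 1+0.5/C = 1.0875
F_a = (F_max−F_min)/2 = 201.5 N; F_m = (F_max+F_min)/2 = 610.5 N
τ_a = K_W·8F_aD/(πd³) = 1.2667 × 23.374 = 29.609 MPa
τ_m = K_s·8F_mD/(πd³) = 1.0875 × 70.819 = 77.016 MPa
Soderberg: 1/n_f = τ_a/S_se + τ_m/S_sy = 29.609/415 + 77.016/584 = 0.07135 + 0.13188 = 0.20322
n_f = 1/0.20322 = 4.921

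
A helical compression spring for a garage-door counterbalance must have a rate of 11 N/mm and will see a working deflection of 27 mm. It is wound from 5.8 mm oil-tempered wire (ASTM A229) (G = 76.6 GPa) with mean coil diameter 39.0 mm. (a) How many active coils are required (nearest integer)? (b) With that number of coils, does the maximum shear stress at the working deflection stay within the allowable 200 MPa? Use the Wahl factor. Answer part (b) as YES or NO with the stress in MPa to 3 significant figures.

(a) 17 coils; (b) YES, τ_max = 181 MPa

N_a = Gd⁴/(8D³k) = (76.6×10³)(5.8⁴)/(8·39.0³·11) = 16.61 → N_a = 17
Actual rate k = Gd⁴/(8D³·17) = 10.745 N/mm
Working load F = kδ = 10.745·27 = 290.12 N
C = 39.0/5.8 = 6.7241; K_W = (4C−1)/(4C−4)+0.615/C = 1.2225
τ_max = K_W·8FD/(πd³) = 1.2225·147.67 = 180.52 MPa
τ_max ≤ 200 MPa → acceptable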